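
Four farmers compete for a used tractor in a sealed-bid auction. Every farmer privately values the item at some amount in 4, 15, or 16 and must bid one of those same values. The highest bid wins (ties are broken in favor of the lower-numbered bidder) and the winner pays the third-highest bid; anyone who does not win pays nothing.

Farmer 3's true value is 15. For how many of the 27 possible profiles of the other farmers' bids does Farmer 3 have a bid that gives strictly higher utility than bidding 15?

3

Others bid (4, 4, 16): truth gives 0; bid 16 gives 11 > 0. Violating.
Others bid (4, 15, 4): truth gives 0; bid 16 gives 11 > 0. Violating.
Others bid (15, 4, 4): truth gives 0; bid 16 gives 11 > 0. Violating.
Others bid (4, 4, 4): truth gives 11; no alternative beats it.
Others bid (4, 4, 15): truth gives 11; no alternative beats it.
(Checking all 27 profiles: 3 have a profitable deviation, 24 do not.)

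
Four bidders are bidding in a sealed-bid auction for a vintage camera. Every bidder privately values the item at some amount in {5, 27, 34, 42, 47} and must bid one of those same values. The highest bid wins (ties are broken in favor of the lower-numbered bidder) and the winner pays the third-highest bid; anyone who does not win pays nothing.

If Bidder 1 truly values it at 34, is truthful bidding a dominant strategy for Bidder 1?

No

Consider the case where Bidder 2 bids 5, Bidder 3 bids 5 and Bidder 4 bids 42.
Truthful bid 34: loses, pays 0, utility 0.
Bid 42 instead: wins, pays 5, utility 34 - 5 = 29.
Since 29 > 0, bidding 42 is strictly better here, so truthful bidding is not dominant.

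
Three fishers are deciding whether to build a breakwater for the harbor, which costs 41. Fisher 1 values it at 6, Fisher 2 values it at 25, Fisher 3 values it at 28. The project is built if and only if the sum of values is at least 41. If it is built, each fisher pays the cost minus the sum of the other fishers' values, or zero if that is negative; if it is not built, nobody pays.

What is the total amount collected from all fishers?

Total value 59 ≥ cost 41, so it is built.
Fisher 1: others sum to 53; max(0, 41 - 53) = 0.
Fisher 2: others sum to 34; max(0, 41 - 34) = 7.
Fisher 3: others sum to 31; max(0, 41 - 31) = 10.
Total collected = 0 + 7 + 10 = 17.

17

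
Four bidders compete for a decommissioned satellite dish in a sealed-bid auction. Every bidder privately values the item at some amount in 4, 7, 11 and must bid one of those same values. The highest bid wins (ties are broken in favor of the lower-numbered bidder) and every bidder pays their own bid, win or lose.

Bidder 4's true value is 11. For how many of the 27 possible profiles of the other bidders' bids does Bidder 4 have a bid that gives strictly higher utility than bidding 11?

20

Others bid (4, 4, 4): truth gives 0; bid 7 gives 4 > 0. Violating.
Others bid (4, 4, 11): truth gives -11; bid 4 gives -4 > -11. Violating.
Others bid (4, 7, 11): truth gives -11; bid 4 gives -4 > -11. Violating.
Others bid (4, 11, 4): truth gives -11; bid 4 gives -4 > -11. Violating.
Others bid (4, 4, 7): truth gives 0; no alternative beats it.
Others bid (4, 7, 4): truth gives 0; no alternative beats it.
(Checking all 27 profiles: 20 have a profitable deviation, 7 do not.)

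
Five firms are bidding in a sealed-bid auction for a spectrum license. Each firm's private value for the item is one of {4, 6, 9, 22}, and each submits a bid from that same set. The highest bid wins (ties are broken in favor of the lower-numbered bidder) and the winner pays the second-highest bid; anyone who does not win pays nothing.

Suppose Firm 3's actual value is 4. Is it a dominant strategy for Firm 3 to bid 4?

Check each profile of the others' bids and compare truth against every alternative bid.
Others bid (4, 4, 4, 6): truth gives 0, best alternative gives -2.
Others bid (4, 4, 6, 4): truth gives 0, best alternative gives -2.
Others bid (4, 4, 6, 6): truth gives 0, best alternative gives -2.
Others bid (4, 4, 4, 4): truth gives 0, best alternative gives 0.
Others bid (4, 4, 4, 9): truth gives 0, best alternative gives 0.
Others bid (4, 4, 4, 22): truth gives 0, best alternative gives 0.
(Remaining 250 profiles checked similarly; truth is weakly best in each.)
In every case the truthful bid is at least as good as any alternative, so it is a dominant strategy.

Yes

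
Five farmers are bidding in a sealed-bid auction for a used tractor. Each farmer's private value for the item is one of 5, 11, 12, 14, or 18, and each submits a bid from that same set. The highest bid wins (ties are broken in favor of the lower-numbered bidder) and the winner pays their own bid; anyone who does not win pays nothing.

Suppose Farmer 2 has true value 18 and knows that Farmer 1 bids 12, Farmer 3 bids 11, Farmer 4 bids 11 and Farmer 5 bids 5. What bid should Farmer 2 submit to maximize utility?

14

Bid 5: loses, pays 0, utility 0.
Bid 11: loses, pays 0, utility 0.
Bid 12: loses, pays 0, utility 0.
Bid 14: wins, pays 14, utility 18 - 14 = 4.
Bid 18: wins, pays 18, utility 18 - 18 = 0.
The best choice is 14 with utility 4.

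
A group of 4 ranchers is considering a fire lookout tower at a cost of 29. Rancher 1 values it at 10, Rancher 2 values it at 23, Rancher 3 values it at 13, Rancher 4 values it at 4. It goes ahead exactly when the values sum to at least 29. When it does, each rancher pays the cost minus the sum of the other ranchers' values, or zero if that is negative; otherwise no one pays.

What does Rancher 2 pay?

2

Total value 50 ≥ cost 29, so the project is built.
The other ranchers' values sum to 27.
Cost minus that sum is 29 - 27 = 2.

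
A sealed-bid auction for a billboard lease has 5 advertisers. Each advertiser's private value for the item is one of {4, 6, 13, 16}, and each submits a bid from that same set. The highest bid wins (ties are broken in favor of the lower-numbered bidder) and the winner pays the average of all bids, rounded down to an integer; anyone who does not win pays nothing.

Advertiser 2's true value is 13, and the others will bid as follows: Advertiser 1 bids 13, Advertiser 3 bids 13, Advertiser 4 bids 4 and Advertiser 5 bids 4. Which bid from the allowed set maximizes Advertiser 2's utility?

Bid 4: loses, pays 0, utility 0.
Bid 6: loses, pays 0, utility 0.
Bid 13: loses, pays 0, utility 0.
Bid 16: wins, pays 10, utility 13 - 10 = 3.
The best choice is 16 with utility 3.

16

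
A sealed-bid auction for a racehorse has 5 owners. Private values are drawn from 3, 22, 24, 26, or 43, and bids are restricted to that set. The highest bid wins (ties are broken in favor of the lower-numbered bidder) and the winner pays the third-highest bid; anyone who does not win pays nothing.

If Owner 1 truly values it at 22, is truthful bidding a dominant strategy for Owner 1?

No

Consider the case where Owner 2 bids 3, Owner 3 bids 3, Owner 4 bids 3 and Owner 5 bids 24.
Truthful bid 22: loses, pays 0, utility 0.
Bid 24 instead: wins, pays 3, utility 22 - 3 = 19.
Since 19 > 0, bidding 24 is strictly better here, so truthful bidding is not dominant.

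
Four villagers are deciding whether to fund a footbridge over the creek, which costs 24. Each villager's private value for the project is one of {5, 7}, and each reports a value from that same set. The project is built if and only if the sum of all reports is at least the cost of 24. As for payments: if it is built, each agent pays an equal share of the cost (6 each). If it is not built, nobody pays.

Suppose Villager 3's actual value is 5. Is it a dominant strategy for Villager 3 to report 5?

Check each profile of the others' reports and compare truth against every alternative report.
Others report (5, 5, 7): truth gives 0, best alternative gives -1.
Others report (5, 7, 5): truth gives 0, best alternative gives -1.
Others report (7, 5, 5): truth gives 0, best alternative gives -1.
Others report (5, 7, 7): truth gives -1, best alternative gives -1.
Others report (7, 5, 7): truth gives -1, best alternative gives -1.
Others report (7, 7, 5): truth gives -1, best alternative gives -1.
(Remaining 2 profiles checked similarly; truth is weakly best in each.)
In every case the truthful report is at least as good as any alternative, so it is a dominant strategy.

Yes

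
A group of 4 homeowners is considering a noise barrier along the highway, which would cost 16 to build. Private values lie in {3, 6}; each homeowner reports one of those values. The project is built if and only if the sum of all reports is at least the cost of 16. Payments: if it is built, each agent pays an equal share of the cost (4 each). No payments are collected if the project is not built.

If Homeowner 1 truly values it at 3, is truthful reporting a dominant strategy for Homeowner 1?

Check each profile of the others' reports and compare truth against every alternative report.
Others report (3, 3, 6): truth gives 0, best alternative gives -1.
Others report (3, 6, 3): truth gives 0, best alternative gives -1.
Others report (6, 3, 3): truth gives 0, best alternative gives -1.
Others report (3, 6, 6): truth gives -1, best alternative gives -1.
Others report (6, 3, 6): truth gives -1, best alternative gives -1.
Others report (6, 6, 3): truth gives -1, best alternative gives -1.
(Remaining 2 profiles checked similarly; truth is weakly best in each.)
In every case the truthful report is at least as good as any alternative, so it is a dominant strategy.

Yes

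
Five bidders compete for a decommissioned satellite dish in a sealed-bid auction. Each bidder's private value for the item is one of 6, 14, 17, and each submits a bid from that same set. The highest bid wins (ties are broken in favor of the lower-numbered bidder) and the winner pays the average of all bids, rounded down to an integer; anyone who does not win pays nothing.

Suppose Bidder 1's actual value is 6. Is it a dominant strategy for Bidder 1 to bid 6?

Check each profile of the others' bids and compare truth against every alternative bid.
Others bid (14, 14, 14, 14): truth gives 0, best alternative gives -8.
Others bid (6, 14, 14, 14): truth gives 0, best alternative gives -6.
Others bid (14, 6, 14, 14): truth gives 0, best alternative gives -6.
Others bid (14, 14, 6, 14): truth gives 0, best alternative gives -6.
Others bid (14, 14, 14, 6): truth gives 0, best alternative gives -6.
Others bid (6, 6, 14, 14): truth gives 0, best alternative gives -4.
(Remaining 75 profiles checked similarly; truth is weakly best in each.)
In every case the truthful bid is at least as good as any alternative, so it is a dominant strategy.

Yes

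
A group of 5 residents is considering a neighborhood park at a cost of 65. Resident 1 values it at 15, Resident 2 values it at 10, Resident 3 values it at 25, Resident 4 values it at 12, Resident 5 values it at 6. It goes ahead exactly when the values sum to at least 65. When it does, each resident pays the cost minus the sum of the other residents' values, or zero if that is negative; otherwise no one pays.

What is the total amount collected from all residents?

53

Total value 68 ≥ cost 65, so it is built.
Resident 1: others sum to 53; max(0, 65 - 53) = 12.
Resident 2: others sum to 58; max(0, 65 - 58) = 7.
Resident 3: others sum to 43; max(0, 65 - 43) = 22.
Resident 4: others sum to 56; max(0, 65 - 56) = 9.
Resident 5: others sum to 62; max(0, 65 - 62) = 3.
Total collected = 12 + 7 + 22 + 9 + 3 = 53.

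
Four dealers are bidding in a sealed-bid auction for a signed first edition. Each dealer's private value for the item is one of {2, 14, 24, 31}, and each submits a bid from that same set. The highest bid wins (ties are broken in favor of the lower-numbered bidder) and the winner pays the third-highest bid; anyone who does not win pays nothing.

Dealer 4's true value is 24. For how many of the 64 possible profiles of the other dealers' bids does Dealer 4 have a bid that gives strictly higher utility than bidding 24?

Others bid (2, 2, 24): truth gives 0; bid 31 gives 22 > 0. Violating.
Others bid (2, 14, 24): truth gives 0; bid 31 gives 10 > 0. Violating.
Others bid (2, 24, 2): truth gives 0; bid 31 gives 22 > 0. Violating.
Others bid (2, 24, 14): truth gives 0; bid 31 gives 10 > 0. Violating.
Others bid (2, 2, 2): truth gives 22; no alternative beats it.
Others bid (2, 2, 14): truth gives 22; no alternative beats it.
(Checking all 64 profiles: 12 have a profitable deviation, 52 do not.)

12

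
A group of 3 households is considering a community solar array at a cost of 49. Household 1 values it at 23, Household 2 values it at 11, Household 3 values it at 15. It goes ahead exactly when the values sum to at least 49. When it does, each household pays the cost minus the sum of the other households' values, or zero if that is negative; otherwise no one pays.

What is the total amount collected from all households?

Total value 49 ≥ cost 49, so it is built.
Household 1: others sum to 26; max(0, 49 - 26) = 23.
Household 2: others sum to 38; max(0, 49 - 38) = 11.
Household 3: others sum to 34; max(0, 49 - 34) = 15.
Total collected = 23 + 11 + 15 = 49.

49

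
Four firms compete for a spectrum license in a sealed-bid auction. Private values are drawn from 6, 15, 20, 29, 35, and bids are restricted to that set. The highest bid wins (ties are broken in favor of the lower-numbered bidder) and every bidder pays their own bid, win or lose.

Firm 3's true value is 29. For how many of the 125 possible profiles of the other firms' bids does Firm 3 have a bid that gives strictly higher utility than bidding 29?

Others bid (6, 6, 6): truth gives 0; bid 15 gives 14 > 0. Violating.
Others bid (6, 6, 15): truth gives 0; bid 15 gives 14 > 0. Violating.
Others bid (6, 6, 20): truth gives 0; bid 20 gives 9 > 0. Violating.
Others bid (6, 6, 35): truth gives -29; bid 6 gives -6 > -29. Violating.
Others bid (6, 6, 29): truth gives 0; no alternative beats it.
Others bid (6, 15, 29): truth gives 0; no alternative beats it.
(Checking all 125 profiles: 101 have a profitable deviation, 24 do not.)

101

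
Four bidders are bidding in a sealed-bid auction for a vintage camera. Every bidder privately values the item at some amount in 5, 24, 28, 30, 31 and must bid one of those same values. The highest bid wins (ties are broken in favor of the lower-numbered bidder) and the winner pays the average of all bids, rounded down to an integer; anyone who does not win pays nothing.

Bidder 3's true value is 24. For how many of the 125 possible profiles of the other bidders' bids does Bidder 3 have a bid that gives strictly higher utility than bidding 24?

Others bid (5, 5, 28): truth gives 0; bid 28 gives 8 > 0. Violating.
Others bid (5, 5, 30): truth gives 0; bid 30 gives 7 > 0. Violating.
Others bid (5, 5, 31): truth gives 0; bid 31 gives 6 > 0. Violating.
Others bid (5, 24, 5): truth gives 0; bid 28 gives 9 > 0. Violating.
Others bid (5, 5, 5): truth gives 15; no alternative beats it.
Others bid (5, 5, 24): truth gives 10; no alternative beats it.
(Checking all 125 profiles: 37 have a profitable deviation, 88 do not.)

37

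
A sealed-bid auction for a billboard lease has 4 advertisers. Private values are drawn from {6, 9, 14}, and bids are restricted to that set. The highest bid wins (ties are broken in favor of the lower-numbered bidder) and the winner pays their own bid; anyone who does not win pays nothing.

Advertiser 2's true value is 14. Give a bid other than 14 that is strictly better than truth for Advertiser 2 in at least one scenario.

Suppose Advertiser 1 bids 6, Advertiser 3 bids 6 and Advertiser 4 bids 6.
Bid 14: wins, pays 14, utility 14 - 14 = 0.
Bid 9: wins, pays 9, utility 14 - 9 = 5.
So bidding 9 beats truth here (5 > 0).

9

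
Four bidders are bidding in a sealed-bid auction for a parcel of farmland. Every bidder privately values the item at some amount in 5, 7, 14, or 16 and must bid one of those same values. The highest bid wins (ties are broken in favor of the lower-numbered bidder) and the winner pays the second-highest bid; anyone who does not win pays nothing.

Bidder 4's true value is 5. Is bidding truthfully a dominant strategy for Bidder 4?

Yes

Check each profile of the others' bids and compare truth against every alternative bid.
Others bid (5, 5, 5): truth gives 0, best alternative gives 0.
Others bid (5, 5, 7): truth gives 0, best alternative gives 0.
Others bid (5, 5, 14): truth gives 0, best alternative gives 0.
Others bid (5, 5, 16): truth gives 0, best alternative gives 0.
Others bid (5, 7, 5): truth gives 0, best alternative gives 0.
Others bid (5, 7, 7): truth gives 0, best alternative gives 0.
(Remaining 58 profiles checked similarly; truth is weakly best in each.)
In every case the truthful bid is at least as good as any alternative, so it is a dominant strategy.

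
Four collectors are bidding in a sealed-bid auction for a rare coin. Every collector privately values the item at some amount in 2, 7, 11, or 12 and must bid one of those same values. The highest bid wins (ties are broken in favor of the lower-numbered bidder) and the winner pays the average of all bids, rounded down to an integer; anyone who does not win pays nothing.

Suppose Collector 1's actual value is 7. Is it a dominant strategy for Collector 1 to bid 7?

Consider the case where Collector 2 bids 2, Collector 3 bids 2 and Collector 4 bids 2.
Truthful bid 7: wins, pays 3, utility 7 - 3 = 4.
Bid 2 instead: wins, pays 2, utility 7 - 2 = 5.
Since 5 > 4, bidding 2 is strictly better here, so truthful bidding is not dominant.

No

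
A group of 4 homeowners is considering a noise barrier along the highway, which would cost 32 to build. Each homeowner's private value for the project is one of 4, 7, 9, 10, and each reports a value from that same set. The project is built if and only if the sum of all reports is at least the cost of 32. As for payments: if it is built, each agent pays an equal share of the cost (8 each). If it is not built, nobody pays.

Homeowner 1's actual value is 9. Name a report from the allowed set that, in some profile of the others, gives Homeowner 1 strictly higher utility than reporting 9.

Suppose Homeowner 2 reports 4, Homeowner 3 reports 9 and Homeowner 4 reports 9.
Report 9: project not built, utility 0.
Report 10: project built, pays 8, utility 9 - 8 = 1.
So reporting 10 beats truth here (1 > 0).

10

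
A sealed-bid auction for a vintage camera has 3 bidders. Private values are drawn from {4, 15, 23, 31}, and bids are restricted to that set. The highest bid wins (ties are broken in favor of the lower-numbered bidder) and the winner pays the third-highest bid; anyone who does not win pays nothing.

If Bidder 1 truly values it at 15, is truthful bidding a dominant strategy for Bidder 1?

Consider the case where Bidder 2 bids 4 and Bidder 3 bids 23.
Truthful bid 15: loses, pays 0, utility 0.
Bid 23 instead: wins, pays 4, utility 15 - 4 = 11.
Since 11 > 0, bidding 23 is strictly better here, so truthful bidding is not dominant.

No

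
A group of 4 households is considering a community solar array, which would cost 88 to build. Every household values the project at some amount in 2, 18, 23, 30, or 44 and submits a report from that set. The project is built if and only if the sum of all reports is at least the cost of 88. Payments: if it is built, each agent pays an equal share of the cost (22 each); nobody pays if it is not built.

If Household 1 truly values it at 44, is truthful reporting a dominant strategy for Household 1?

Check each profile of the others' reports and compare truth against every alternative report.
Others report (2, 2, 44): truth gives 22, best alternative gives 0.
Others report (2, 18, 30): truth gives 22, best alternative gives 0.
Others report (2, 23, 23): truth gives 22, best alternative gives 0.
Others report (2, 23, 30): truth gives 22, best alternative gives 0.
Others report (2, 30, 18): truth gives 22, best alternative gives 0.
Others report (2, 30, 23): truth gives 22, best alternative gives 0.
(Remaining 119 profiles checked similarly; truth is weakly best in each.)
In every case the truthful report is at least as good as any alternative, so it is a dominant strategy.

Yes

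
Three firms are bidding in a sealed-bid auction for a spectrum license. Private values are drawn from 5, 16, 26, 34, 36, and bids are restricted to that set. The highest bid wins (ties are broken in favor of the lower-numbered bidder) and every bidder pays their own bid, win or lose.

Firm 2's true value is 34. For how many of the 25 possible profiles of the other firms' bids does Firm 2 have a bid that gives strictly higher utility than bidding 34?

Others bid (5, 5): truth gives 0; bid 16 gives 18 > 0. Violating.
Others bid (5, 16): truth gives 0; bid 16 gives 18 > 0. Violating.
Others bid (5, 26): truth gives 0; bid 26 gives 8 > 0. Violating.
Others bid (5, 36): truth gives -34; bid 36 gives -2 > -34. Violating.
Others bid (5, 34): truth gives 0; no alternative beats it.
Others bid (16, 34): truth gives 0; no alternative beats it.
(Checking all 25 profiles: 19 have a profitable deviation, 6 do not.)

19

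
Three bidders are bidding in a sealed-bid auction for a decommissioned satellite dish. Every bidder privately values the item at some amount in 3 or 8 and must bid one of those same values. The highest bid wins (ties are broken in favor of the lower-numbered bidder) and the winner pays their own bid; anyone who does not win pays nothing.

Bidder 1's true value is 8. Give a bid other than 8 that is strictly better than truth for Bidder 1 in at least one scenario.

3

Suppose Bidder 2 bids 3 and Bidder 3 bids 3.
Bid 8: wins, pays 8, utility 8 - 8 = 0.
Bid 3: wins, pays 3, utility 8 - 3 = 5.
So bidding 3 beats truth here (5 > 0).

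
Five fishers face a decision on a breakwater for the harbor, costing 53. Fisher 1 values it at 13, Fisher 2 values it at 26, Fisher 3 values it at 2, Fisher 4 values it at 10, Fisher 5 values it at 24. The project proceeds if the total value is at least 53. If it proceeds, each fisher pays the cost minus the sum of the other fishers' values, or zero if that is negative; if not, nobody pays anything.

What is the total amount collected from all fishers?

Total value 75 ≥ cost 53, so it is built.
Fisher 1: others sum to 62; max(0, 53 - 62) = 0.
Fisher 2: others sum to 49; max(0, 53 - 49) = 4.
Fisher 3: others sum to 73; max(0, 53 - 73) = 0.
Fisher 4: others sum to 65; max(0, 53 - 65) = 0.
Fisher 5: others sum to 51; max(0, 53 - 51) = 2.
Total collected = 0 + 4 + 0 + 0 + 2 = 6.

6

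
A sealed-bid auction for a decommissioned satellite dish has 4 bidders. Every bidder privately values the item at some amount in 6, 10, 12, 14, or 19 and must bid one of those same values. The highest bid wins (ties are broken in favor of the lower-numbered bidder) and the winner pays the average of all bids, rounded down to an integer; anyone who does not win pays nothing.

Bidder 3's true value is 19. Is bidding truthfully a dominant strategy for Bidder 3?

No

Consider the case where Bidder 1 bids 6, Bidder 2 bids 6 and Bidder 4 bids 6.
Truthful bid 19: wins, pays 9, utility 19 - 9 = 10.
Bid 10 instead: wins, pays 7, utility 19 - 7 = 12.
Since 12 > 10, bidding 10 is strictly better here, so truthful bidding is not dominant.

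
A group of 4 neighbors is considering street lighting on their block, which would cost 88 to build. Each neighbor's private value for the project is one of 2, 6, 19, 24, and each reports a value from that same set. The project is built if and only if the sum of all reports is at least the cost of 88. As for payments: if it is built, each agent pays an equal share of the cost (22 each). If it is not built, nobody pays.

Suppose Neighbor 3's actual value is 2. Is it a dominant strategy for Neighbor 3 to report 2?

Yes

Check each profile of the others' reports and compare truth against every alternative report.
Others report (2, 2, 2): truth gives 0, best alternative gives 0.
Others report (2, 2, 6): truth gives 0, best alternative gives 0.
Others report (2, 2, 19): truth gives 0, best alternative gives 0.
Others report (2, 2, 24): truth gives 0, best alternative gives 0.
Others report (2, 6, 2): truth gives 0, best alternative gives 0.
Others report (2, 6, 6): truth gives 0, best alternative gives 0.
(Remaining 58 profiles checked similarly; truth is weakly best in each.)
In every case the truthful report is at least as good as any alternative, so it is a dominant strategy.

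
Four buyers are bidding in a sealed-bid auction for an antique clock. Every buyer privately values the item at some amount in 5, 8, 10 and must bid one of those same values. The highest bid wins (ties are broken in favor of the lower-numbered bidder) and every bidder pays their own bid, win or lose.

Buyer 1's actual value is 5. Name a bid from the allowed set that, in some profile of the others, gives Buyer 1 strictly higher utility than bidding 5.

Suppose Buyer 2 bids 5, Buyer 3 bids 5 and Buyer 4 bids 8.
Bid 5: loses but pays 5, utility -5.
Bid 8: wins, pays 8, utility 5 - 8 = -3.
So bidding 8 beats truth here (-3 > -5).

8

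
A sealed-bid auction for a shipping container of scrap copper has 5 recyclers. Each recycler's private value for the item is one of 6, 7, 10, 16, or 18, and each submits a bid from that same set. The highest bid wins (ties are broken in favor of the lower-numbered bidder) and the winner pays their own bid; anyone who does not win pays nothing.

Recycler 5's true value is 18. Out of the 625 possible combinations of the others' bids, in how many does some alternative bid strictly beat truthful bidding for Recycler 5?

81

Others bid (6, 6, 6, 6): truth gives 0; bid 7 gives 11 > 0. Violating.
Others bid (6, 6, 6, 7): truth gives 0; bid 10 gives 8 > 0. Violating.
Others bid (6, 6, 6, 10): truth gives 0; bid 16 gives 2 > 0. Violating.
Others bid (6, 6, 7, 6): truth gives 0; bid 10 gives 8 > 0. Violating.
Others bid (6, 6, 6, 16): truth gives 0; no alternative beats it.
Others bid (6, 6, 6, 18): truth gives 0; no alternative beats it.
(Checking all 625 profiles: 81 have a profitable deviation, 544 do not.)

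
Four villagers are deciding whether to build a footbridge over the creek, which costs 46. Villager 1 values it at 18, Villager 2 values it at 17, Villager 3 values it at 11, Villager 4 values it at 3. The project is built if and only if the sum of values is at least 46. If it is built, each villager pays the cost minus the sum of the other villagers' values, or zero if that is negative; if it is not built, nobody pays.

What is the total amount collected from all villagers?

Total value 49 ≥ cost 46, so it is built.
Villager 1: others sum to 31; max(0, 46 - 31) = 15.
Villager 2: others sum to 32; max(0, 46 - 32) = 14.
Villager 3: others sum to 38; max(0, 46 - 38) = 8.
Villager 4: others sum to 46; max(0, 46 - 46) = 0.
Total collected = 15 + 14 + 8 + 0 = 37.

37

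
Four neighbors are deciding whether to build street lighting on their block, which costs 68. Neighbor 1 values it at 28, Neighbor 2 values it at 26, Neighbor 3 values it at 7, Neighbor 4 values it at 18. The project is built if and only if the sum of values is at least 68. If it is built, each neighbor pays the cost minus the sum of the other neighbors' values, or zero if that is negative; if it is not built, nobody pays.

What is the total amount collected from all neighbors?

39

Total value 79 ≥ cost 68, so it is built.
Neighbor 1: others sum to 51; max(0, 68 - 51) = 17.
Neighbor 2: others sum to 53; max(0, 68 - 53) = 15.
Neighbor 3: others sum to 72; max(0, 68 - 72) = 0.
Neighbor 4: others sum to 61; max(0, 68 - 61) = 7.
Total collected = 17 + 15 + 0 + 7 = 39.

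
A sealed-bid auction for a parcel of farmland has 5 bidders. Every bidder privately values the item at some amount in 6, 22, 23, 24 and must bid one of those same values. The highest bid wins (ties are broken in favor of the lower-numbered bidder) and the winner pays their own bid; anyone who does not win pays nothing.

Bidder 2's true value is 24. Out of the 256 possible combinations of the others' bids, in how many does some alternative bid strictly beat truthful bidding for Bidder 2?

54

Others bid (6, 6, 6, 6): truth gives 0; bid 22 gives 2 > 0. Violating.
Others bid (6, 6, 6, 22): truth gives 0; bid 22 gives 2 > 0. Violating.
Others bid (6, 6, 6, 23): truth gives 0; bid 23 gives 1 > 0. Violating.
Others bid (6, 6, 22, 6): truth gives 0; bid 22 gives 2 > 0. Violating.
Others bid (6, 6, 6, 24): truth gives 0; no alternative beats it.
Others bid (6, 6, 22, 24): truth gives 0; no alternative beats it.
(Checking all 256 profiles: 54 have a profitable deviation, 202 do not.)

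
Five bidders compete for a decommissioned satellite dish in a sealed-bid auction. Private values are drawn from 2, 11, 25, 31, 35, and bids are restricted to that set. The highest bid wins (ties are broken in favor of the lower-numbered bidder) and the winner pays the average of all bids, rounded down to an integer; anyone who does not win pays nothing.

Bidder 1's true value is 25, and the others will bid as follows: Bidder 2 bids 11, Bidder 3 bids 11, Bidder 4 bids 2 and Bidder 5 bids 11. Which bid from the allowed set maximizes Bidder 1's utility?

Bid 2: loses, pays 0, utility 0.
Bid 11: wins, pays 9, utility 25 - 9 = 16.
Bid 25: wins, pays 12, utility 25 - 12 = 13.
Bid 31: wins, pays 13, utility 25 - 13 = 12.
Bid 35: wins, pays 14, utility 25 - 14 = 11.
The best choice is 11 with utility 16.

11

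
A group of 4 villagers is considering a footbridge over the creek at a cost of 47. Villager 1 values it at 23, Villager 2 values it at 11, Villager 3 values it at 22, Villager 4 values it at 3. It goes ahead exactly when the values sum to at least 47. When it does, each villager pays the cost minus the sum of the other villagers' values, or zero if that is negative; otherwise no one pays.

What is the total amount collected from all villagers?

21

Total value 59 ≥ cost 47, so it is built.
Villager 1: others sum to 36; max(0, 47 - 36) = 11.
Villager 2: others sum to 48; max(0, 47 - 48) = 0.
Villager 3: others sum to 37; max(0, 47 - 37) = 10.
Villager 4: others sum to 56; max(0, 47 - 56) = 0.
Total collected = 11 + 0 + 10 + 0 = 21.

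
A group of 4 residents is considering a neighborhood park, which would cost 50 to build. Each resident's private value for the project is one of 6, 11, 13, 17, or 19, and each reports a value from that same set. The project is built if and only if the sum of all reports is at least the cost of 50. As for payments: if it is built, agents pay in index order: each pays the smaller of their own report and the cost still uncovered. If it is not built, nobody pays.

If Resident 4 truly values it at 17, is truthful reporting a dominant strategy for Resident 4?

Check each profile of the others' reports and compare truth against every alternative report.
Others report (13, 19, 19): truth gives 17, best alternative gives 17.
Others report (17, 17, 17): truth gives 17, best alternative gives 17.
Others report (17, 17, 19): truth gives 17, best alternative gives 17.
Others report (17, 19, 17): truth gives 17, best alternative gives 17.
Others report (17, 19, 19): truth gives 17, best alternative gives 17.
Others report (19, 13, 19): truth gives 17, best alternative gives 17.
(Remaining 119 profiles checked similarly; truth is weakly best in each.)
In every case the truthful report is at least as good as any alternative, so it is a dominant strategy.

Yes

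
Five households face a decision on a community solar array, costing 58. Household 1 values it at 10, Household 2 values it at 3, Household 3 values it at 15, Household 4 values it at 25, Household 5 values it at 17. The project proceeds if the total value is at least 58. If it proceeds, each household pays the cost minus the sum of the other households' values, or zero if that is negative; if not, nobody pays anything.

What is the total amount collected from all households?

Total value 70 ≥ cost 58, so it is built.
Household 1: others sum to 60; max(0, 58 - 60) = 0.
Household 2: others sum to 67; max(0, 58 - 67) = 0.
Household 3: others sum to 55; max(0, 58 - 55) = 3.
Household 4: others sum to 45; max(0, 58 - 45) = 13.
Household 5: others sum to 53; max(0, 58 - 53) = 5.
Total collected = 0 + 0 + 3 + 13 + 5 = 21.

21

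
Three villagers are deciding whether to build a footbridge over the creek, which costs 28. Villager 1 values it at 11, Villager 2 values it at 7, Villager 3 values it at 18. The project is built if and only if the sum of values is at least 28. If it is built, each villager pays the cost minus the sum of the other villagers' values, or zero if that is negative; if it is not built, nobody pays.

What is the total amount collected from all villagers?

Total value 36 ≥ cost 28, so it is built.
Villager 1: others sum to 25; max(0, 28 - 25) = 3.
Villager 2: others sum to 29; max(0, 28 - 29) = 0.
Villager 3: others sum to 18; max(0, 28 - 18) = 10.
Total collected = 3 + 0 + 10 = 13.

13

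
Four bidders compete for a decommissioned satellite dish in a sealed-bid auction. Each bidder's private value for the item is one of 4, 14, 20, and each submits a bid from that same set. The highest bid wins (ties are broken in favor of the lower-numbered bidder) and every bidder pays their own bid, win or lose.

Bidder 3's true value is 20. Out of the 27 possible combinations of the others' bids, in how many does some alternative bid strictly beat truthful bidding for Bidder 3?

Others bid (4, 4, 4): truth gives 0; bid 14 gives 6 > 0. Violating.
Others bid (4, 4, 14): truth gives 0; bid 14 gives 6 > 0. Violating.
Others bid (4, 20, 4): truth gives -20; bid 4 gives -4 > -20. Violating.
Others bid (4, 20, 14): truth gives -20; bid 4 gives -4 > -20. Violating.
Others bid (4, 4, 20): truth gives 0; no alternative beats it.
Others bid (4, 14, 4): truth gives 0; no alternative beats it.
(Checking all 27 profiles: 17 have a profitable deviation, 10 do not.)

17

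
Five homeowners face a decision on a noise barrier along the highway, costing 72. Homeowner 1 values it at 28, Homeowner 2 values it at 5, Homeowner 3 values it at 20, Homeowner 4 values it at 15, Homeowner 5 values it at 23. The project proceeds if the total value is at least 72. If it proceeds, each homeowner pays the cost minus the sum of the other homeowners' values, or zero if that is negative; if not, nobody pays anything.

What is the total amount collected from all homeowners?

Total value 91 ≥ cost 72, so it is built.
Homeowner 1: others sum to 63; max(0, 72 - 63) = 9.
Homeowner 2: others sum to 86; max(0, 72 - 86) = 0.
Homeowner 3: others sum to 71; max(0, 72 - 71) = 1.
Homeowner 4: others sum to 76; max(0, 72 - 76) = 0.
Homeowner 5: others sum to 68; max(0, 72 - 68) = 4.
Total collected = 9 + 0 + 1 + 0 + 4 = 14.

14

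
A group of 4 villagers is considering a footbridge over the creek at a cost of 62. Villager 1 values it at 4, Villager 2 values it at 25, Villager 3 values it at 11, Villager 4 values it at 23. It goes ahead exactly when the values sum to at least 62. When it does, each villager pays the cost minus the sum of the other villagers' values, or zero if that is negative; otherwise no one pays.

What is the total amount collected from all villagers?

59

Total value 63 ≥ cost 62, so it is built.
Villager 1: others sum to 59; max(0, 62 - 59) = 3.
Villager 2: others sum to 38; max(0, 62 - 38) = 24.
Villager 3: others sum to 52; max(0, 62 - 52) = 10.
Villager 4: others sum to 40; max(0, 62 - 40) = 22.
Total collected = 3 + 24 + 10 + 22 = 59.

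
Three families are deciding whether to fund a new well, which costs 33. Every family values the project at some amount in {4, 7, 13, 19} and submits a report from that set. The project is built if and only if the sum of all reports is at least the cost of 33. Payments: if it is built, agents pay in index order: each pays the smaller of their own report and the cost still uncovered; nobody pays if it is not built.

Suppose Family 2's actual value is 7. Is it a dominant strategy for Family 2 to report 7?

No

Consider the case where Family 1 reports 13 and Family 3 reports 19.
Truthful report 7: project built, pays 7, utility 7 - 7 = 0.
Report 4 instead: project built, pays 4, utility 7 - 4 = 3.
Since 3 > 0, reporting 4 is strictly better here, so truthful reporting is not dominant.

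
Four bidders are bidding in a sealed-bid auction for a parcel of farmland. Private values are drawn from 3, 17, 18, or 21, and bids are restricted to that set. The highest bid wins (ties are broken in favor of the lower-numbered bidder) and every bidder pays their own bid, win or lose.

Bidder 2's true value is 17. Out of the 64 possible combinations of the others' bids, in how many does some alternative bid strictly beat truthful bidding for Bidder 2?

60

Others bid (3, 3, 18): truth gives -17; bid 18 gives -1 > -17. Violating.
Others bid (3, 3, 21): truth gives -17; bid 3 gives -3 > -17. Violating.
Others bid (3, 17, 18): truth gives -17; bid 18 gives -1 > -17. Violating.
Others bid (3, 17, 21): truth gives -17; bid 3 gives -3 > -17. Violating.
Others bid (3, 3, 3): truth gives 0; no alternative beats it.
Others bid (3, 3, 17): truth gives 0; no alternative beats it.
(Checking all 64 profiles: 60 have a profitable deviation, 4 do not.)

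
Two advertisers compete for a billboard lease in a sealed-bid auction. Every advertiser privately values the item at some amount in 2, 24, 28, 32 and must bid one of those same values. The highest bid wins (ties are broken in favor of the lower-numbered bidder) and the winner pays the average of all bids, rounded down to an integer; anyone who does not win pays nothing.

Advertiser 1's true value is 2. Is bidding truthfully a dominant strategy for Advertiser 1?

Check each profile of the others' bids and compare truth against every alternative bid.
Others bid (24): truth gives 0, best alternative gives -22.
Others bid (2): truth gives 0, best alternative gives -11.
Others bid (28): truth gives 0, best alternative gives 0.
Others bid (32): truth gives 0, best alternative gives 0.
In every case the truthful bid is at least as good as any alternative, so it is a dominant strategy.

Yes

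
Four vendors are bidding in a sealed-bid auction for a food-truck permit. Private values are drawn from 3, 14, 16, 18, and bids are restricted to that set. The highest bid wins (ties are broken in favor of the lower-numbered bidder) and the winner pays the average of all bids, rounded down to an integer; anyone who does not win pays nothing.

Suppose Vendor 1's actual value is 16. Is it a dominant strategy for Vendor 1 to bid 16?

No

Consider the case where Vendor 2 bids 3, Vendor 3 bids 3 and Vendor 4 bids 3.
Truthful bid 16: wins, pays 6, utility 16 - 6 = 10.
Bid 3 instead: wins, pays 3, utility 16 - 3 = 13.
Since 13 > 10, bidding 3 is strictly better here, so truthful bidding is not dominant.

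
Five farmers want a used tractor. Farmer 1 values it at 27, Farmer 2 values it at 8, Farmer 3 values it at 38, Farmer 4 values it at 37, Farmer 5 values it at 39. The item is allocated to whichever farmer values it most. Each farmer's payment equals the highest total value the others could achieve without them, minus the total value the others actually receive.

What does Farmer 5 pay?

Farmer 5 has the highest value and receives the item.
Without Farmer 5, the item would go to the next-highest value, 38, so the others could achieve 38.
With Farmer 5 present and winning, the others receive nothing, so their total is 0.
Payment = 38 - 0 = 38.

38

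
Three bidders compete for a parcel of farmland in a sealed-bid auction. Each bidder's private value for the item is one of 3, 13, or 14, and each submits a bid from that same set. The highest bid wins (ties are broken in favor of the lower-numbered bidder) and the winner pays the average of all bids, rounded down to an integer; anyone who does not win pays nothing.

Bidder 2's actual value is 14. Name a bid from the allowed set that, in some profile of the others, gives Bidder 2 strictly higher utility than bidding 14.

Suppose Bidder 1 bids 3 and Bidder 3 bids 13.
Bid 14: wins, pays 10, utility 14 - 10 = 4.
Bid 13: wins, pays 9, utility 14 - 9 = 5.
So bidding 13 beats truth here (5 > 4).

13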